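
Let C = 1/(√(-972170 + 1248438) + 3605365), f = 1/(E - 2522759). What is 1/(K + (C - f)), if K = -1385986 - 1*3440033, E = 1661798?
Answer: -15500053546649191058141730154167/74803552917124080017101312179589720843 + 494169229014*√69067/74803552917124080017101312179589720843 ≈ -2.0721e-7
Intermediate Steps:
K = -4826019 (K = -1385986 - 3440033 = -4826019)
f = -1/860961 (f = 1/(1661798 - 2522759) = 1/(-860961) = -1/860961 ≈ -1.1615e-6)
C = 1/(3605365 + 2*√69067) (C = 1/(√276268 + 3605365) = 1/(2*√69067 + 3605365) = 1/(3605365 + 2*√69067) ≈ 2.7732e-7)
1/(K + (C - f)) = 1/(-4826019 + ((3605365/12998656506957 - 2*√69067/12998656506957) - 1*(-1/860961))) = 1/(-4826019 + ((3605365/12998656506957 - 2*√69067/12998656506957) + 1/860961)) = 1/(-4826019 + (1789192795858/1243481811654022853 - 2*√69067/12998656506957)) = 1/(-6001066849194946522216349/1243481811654022853 - 2*√69067/12998656506957)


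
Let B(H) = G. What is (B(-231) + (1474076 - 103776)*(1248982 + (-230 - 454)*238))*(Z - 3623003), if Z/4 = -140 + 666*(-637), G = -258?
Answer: -7919111097536670002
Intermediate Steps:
B(H) = -258
Z = -1697528 (Z = 4*(-140 + 666*(-637)) = 4*(-140 - 424242) = 4*(-424382) = -1697528)
(B(-231) + (1474076 - 103776)*(1248982 + (-230 - 454)*238))*(Z - 3623003) = (-258 + (1474076 - 103776)*(1248982 + (-230 - 454)*238))*(-1697528 - 3623003) = (-258 + 1370300*(1248982 - 684*238))*(-5320531) = (-258 + 1370300*(1248982 - 162792))*(-5320531) = (-258 + 1370300*1086190)*(-5320531) = (-258 + 1488406157000)*(-5320531) = 1488406156742*(-5320531) = -7919111097536670002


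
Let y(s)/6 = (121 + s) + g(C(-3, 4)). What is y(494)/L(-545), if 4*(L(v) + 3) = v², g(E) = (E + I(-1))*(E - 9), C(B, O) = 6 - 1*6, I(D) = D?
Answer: 14976/297013 ≈ 0.050422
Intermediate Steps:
C(B, O) = 0 (C(B, O) = 6 - 6 = 0)
g(E) = (-1 + E)*(-9 + E) (g(E) = (E - 1)*(E - 9) = (-1 + E)*(-9 + E))
L(v) = -3 + v²/4
y(s) = 780 + 6*s (y(s) = 6*((121 + s) + (9 + 0² - 10*0)) = 6*((121 + s) + (9 + 0 + 0)) = 6*((121 + s) + 9) = 6*(130 + s) = 780 + 6*s)
y(494)/L(-545) = (780 + 6*494)/(-3 + (¼)*(-545)²) = (780 + 2964)/(-3 + (¼)*297025) = 3744/(-3 + 297025/4) = 3744/(297013/4) = 3744*(4/297013) = 14976/297013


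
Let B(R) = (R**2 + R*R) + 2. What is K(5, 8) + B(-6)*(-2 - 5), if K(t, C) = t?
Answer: -513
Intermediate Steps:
B(R) = 2 + 2*R**2 (B(R) = (R**2 + R**2) + 2 = 2*R**2 + 2 = 2 + 2*R**2)
K(5, 8) + B(-6)*(-2 - 5) = 5 + (2 + 2*(-6)**2)*(-2 - 5) = 5 + (2 + 2*36)*(-7) = 5 + (2 + 72)*(-7) = 5 + 74*(-7) = 5 - 518 = -513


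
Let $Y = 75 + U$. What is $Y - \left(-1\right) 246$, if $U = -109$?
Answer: $212$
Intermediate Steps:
$Y = -34$ ($Y = 75 - 109 = -34$)
$Y - \left(-1\right) 246 = -34 - \left(-1\right) 246 = -34 - -246 = -34 + 246 = 212$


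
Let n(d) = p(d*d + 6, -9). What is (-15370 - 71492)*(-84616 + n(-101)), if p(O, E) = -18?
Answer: 7351478508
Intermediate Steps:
n(d) = -18
(-15370 - 71492)*(-84616 + n(-101)) = (-15370 - 71492)*(-84616 - 18) = -86862*(-84634) = 7351478508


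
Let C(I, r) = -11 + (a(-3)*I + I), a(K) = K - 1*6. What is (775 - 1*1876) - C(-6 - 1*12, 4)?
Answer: -1234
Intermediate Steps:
a(K) = -6 + K (a(K) = K - 6 = -6 + K)
C(I, r) = -11 - 8*I (C(I, r) = -11 + ((-6 - 3)*I + I) = -11 + (-9*I + I) = -11 - 8*I)
(775 - 1*1876) - C(-6 - 1*12, 4) = (775 - 1*1876) - (-11 - 8*(-6 - 1*12)) = (775 - 1876) - (-11 - 8*(-6 - 12)) = -1101 - (-11 - 8*(-18)) = -1101 - (-11 + 144) = -1101 - 1*133 = -1101 - 133 = -1234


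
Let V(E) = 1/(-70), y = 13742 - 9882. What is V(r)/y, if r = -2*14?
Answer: -1/270200 ≈ -3.7010e-6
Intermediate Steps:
r = -28
y = 3860
V(E) = -1/70
V(r)/y = -1/70/3860 = -1/70*1/3860 = -1/270200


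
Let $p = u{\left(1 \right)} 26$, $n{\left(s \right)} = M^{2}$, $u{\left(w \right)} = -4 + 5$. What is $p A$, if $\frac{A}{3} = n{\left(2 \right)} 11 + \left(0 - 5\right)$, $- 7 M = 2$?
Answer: $- \frac{15678}{49} \approx -319.96$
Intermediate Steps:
$M = - \frac{2}{7}$ ($M = \left(- \frac{1}{7}\right) 2 = - \frac{2}{7} \approx -0.28571$)
$u{\left(w \right)} = 1$
$n{\left(s \right)} = \frac{4}{49}$ ($n{\left(s \right)} = \left(- \frac{2}{7}\right)^{2} = \frac{4}{49}$)
$A = - \frac{603}{49}$ ($A = 3 \left(\frac{4}{49} \cdot 11 + \left(0 - 5\right)\right) = 3 \left(\frac{44}{49} - 5\right) = 3 \left(- \frac{201}{49}\right) = - \frac{603}{49} \approx -12.306$)
$p = 26$ ($p = 1 \cdot 26 = 26$)
$p A = 26 \left(- \frac{603}{49}\right) = - \frac{15678}{49}$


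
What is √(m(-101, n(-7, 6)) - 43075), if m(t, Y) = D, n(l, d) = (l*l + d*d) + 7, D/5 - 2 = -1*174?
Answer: I*√43935 ≈ 209.61*I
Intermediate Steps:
D = -860 (D = 10 + 5*(-1*174) = 10 + 5*(-174) = 10 - 870 = -860)
n(l, d) = 7 + d² + l² (n(l, d) = (l² + d²) + 7 = (d² + l²) + 7 = 7 + d² + l²)
m(t, Y) = -860
√(m(-101, n(-7, 6)) - 43075) = √(-860 - 43075) = √(-43935) = I*√43935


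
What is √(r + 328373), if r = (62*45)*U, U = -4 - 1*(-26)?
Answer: √389753 ≈ 624.30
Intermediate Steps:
U = 22 (U = -4 + 26 = 22)
r = 61380 (r = (62*45)*22 = 2790*22 = 61380)
√(r + 328373) = √(61380 + 328373) = √389753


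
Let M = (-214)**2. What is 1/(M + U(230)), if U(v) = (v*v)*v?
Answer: 1/12212796 ≈ 8.1881e-8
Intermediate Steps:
U(v) = v**3 (U(v) = v**2*v = v**3)
M = 45796
1/(M + U(230)) = 1/(45796 + 230**3) = 1/(45796 + 12167000) = 1/12212796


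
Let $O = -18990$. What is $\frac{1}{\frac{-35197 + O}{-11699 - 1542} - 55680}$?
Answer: $- \frac{13241}{737204693} \approx -1.7961 \cdot 10^{-5}$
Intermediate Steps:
$\frac{1}{\frac{-35197 + O}{-11699 - 1542} - 55680} = \frac{1}{\frac{-35197 - 18990}{-11699 - 1542} - 55680} = \frac{1}{- \frac{54187}{-13241} - 55680} = \frac{1}{\left(-54187\right) \left(- \frac{1}{13241}\right) - 55680} = \frac{1}{\frac{54187}{13241} - 55680} = \frac{1}{- \frac{737204693}{13241}} = - \frac{13241}{737204693}$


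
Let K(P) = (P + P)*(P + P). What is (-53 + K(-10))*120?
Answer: 41640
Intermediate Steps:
K(P) = 4*P² (K(P) = (2*P)*(2*P) = 4*P²)
(-53 + K(-10))*120 = (-53 + 4*(-10)²)*120 = (-53 + 4*100)*120 = (-53 + 400)*120 = 347*120 = 41640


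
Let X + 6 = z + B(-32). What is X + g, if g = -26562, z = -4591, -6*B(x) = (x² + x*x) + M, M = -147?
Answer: -188855/6 ≈ -31476.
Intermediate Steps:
B(x) = 49/2 - x²/3 (B(x) = -((x² + x*x) - 147)/6 = -((x² + x²) - 147)/6 = -(2*x² - 147)/6 = -(-147 + 2*x²)/6 = 49/2 - x²/3)
X = -29483/6 (X = -6 + (-4591 + (49/2 - ⅓*(-32)²)) = -6 + (-4591 + (49/2 - ⅓*1024)) = -6 + (-4591 + (49/2 - 1024/3)) = -6 + (-4591 - 1901/6) = -6 - 29447/6 = -29483/6 ≈ -4913.8)
X + g = -29483/6 - 26562 = -188855/6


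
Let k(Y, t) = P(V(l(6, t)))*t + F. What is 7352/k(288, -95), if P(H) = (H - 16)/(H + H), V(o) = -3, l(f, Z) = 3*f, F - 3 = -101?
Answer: -44112/2393 ≈ -18.434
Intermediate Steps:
F = -98 (F = 3 - 101 = -98)
P(H) = (-16 + H)/(2*H) (P(H) = (-16 + H)/((2*H)) = (-16 + H)*(1/(2*H)) = (-16 + H)/(2*H))
k(Y, t) = -98 + 19*t/6 (k(Y, t) = ((½)*(-16 - 3)/(-3))*t - 98 = ((½)*(-⅓)*(-19))*t - 98 = 19*t/6 - 98 = -98 + 19*t/6)
7352/k(288, -95) = 7352/(-98 + (19/6)*(-95)) = 7352/(-98 - 1805/6) = 7352/(-2393/6) = 7352*(-6/2393) = -44112/2393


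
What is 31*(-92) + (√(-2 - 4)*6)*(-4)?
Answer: -2852 - 24*I*√6 ≈ -2852.0 - 58.788*I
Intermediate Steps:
31*(-92) + (√(-2 - 4)*6)*(-4) = -2852 + (√(-6)*6)*(-4) = -2852 + ((I*√6)*6)*(-4) = -2852 + (6*I*√6)*(-4) = -2852 - 24*I*√6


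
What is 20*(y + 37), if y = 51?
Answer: 1760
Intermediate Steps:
20*(y + 37) = 20*(51 + 37) = 20*88 = 1760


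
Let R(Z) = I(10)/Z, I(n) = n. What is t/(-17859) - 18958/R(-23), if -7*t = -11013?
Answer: 9084968052/208355 ≈ 43603.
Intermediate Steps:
t = 11013/7 (t = -1/7*(-11013) = 11013/7 ≈ 1573.3)
R(Z) = 10/Z
t/(-17859) - 18958/R(-23) = (11013/7)/(-17859) - 18958/(10/(-23)) = (11013/7)*(-1/17859) - 18958/(10*(-1/23)) = -3671/41671 - 18958/(-10/23) = -3671/41671 - 18958*(-23/10) = -3671/41671 + 218017/5 = 9084968052/208355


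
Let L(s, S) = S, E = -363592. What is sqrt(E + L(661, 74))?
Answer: I*sqrt(363518) ≈ 602.92*I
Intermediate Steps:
sqrt(E + L(661, 74)) = sqrt(-363592 + 74) = sqrt(-363518) = I*sqrt(363518)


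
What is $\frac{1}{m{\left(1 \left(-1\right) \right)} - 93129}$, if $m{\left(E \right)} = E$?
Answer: $- \frac{1}{93130} \approx -1.0738 \cdot 10^{-5}$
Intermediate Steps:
$\frac{1}{m{\left(1 \left(-1\right) \right)} - 93129} = \frac{1}{1 \left(-1\right) - 93129} = \frac{1}{-1 - 93129} = \frac{1}{-93130} = - \frac{1}{93130}$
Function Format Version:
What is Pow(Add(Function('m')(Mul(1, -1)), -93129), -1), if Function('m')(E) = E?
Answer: Rational(-1, 93130) ≈ -1.0738e-5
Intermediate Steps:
Pow(Add(Function('m')(Mul(1, -1)), -93129), -1) = Pow(Add(Mul(1, -1), -93129), -1) = Pow(Add(-1, -93129), -1) = Pow(-93130, -1) = Rational(-1, 93130)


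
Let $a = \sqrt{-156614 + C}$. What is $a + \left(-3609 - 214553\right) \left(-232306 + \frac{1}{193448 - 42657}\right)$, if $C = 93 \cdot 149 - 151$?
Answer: $\frac{7642139385765290}{150791} + 2 i \sqrt{35727} \approx 5.068 \cdot 10^{10} + 378.03 i$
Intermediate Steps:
$C = 13706$ ($C = 13857 - 151 = 13706$)
$a = 2 i \sqrt{35727}$ ($a = \sqrt{-156614 + 13706} = \sqrt{-142908} = 2 i \sqrt{35727} \approx 378.03 i$)
$a + \left(-3609 - 214553\right) \left(-232306 + \frac{1}{193448 - 42657}\right) = 2 i \sqrt{35727} + \left(-3609 - 214553\right) \left(-232306 + \frac{1}{193448 - 42657}\right) = 2 i \sqrt{35727} - 218162 \left(-232306 + \frac{1}{150791}\right) = 2 i \sqrt{35727} - - \frac{7642139385765290}{150791} = 2 i \sqrt{35727} + \frac{7642139385765290}{150791} = \frac{7642139385765290}{150791} + 2 i \sqrt{35727}$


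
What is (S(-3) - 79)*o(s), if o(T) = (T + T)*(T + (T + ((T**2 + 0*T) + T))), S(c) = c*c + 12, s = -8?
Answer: 37120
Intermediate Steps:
S(c) = 12 + c**2 (S(c) = c**2 + 12 = 12 + c**2)
o(T) = 2*T*(T**2 + 3*T) (o(T) = (2*T)*(T + (T + ((T**2 + 0) + T))) = (2*T)*(T + (T + (T**2 + T))) = (2*T)*(T + (T + (T + T**2))) = (2*T)*(T + (T**2 + 2*T)) = (2*T)*(T**2 + 3*T) = 2*T*(T**2 + 3*T))
(S(-3) - 79)*o(s) = ((12 + (-3)**2) - 79)*(2*(-8)**2*(3 - 8)) = ((12 + 9) - 79)*(2*64*(-5)) = (21 - 79)*(-640) = -58*(-640) = 37120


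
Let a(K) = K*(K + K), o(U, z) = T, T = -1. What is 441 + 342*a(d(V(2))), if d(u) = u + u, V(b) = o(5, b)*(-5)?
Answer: 68841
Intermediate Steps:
o(U, z) = -1
V(b) = 5 (V(b) = -1*(-5) = 5)
d(u) = 2*u
a(K) = 2*K² (a(K) = K*(2*K) = 2*K²)
441 + 342*a(d(V(2))) = 441 + 342*(2*(2*5)²) = 441 + 342*(2*10²) = 441 + 342*(2*100) = 441 + 342*200 = 441 + 68400 = 68841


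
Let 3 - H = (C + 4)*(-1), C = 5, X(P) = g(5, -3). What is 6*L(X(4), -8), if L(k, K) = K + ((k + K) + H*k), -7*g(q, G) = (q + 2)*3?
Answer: -330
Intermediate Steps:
g(q, G) = -6/7 - 3*q/7 (g(q, G) = -(q + 2)*3/7 = -(2 + q)*3/7 = -(6 + 3*q)/7 = -6/7 - 3*q/7)
X(P) = -3 (X(P) = -6/7 - 3/7*5 = -6/7 - 15/7 = -3)
H = 12 (H = 3 - (5 + 4)*(-1) = 3 - 9*(-1) = 3 - 1*(-9) = 3 + 9 = 12)
L(k, K) = 2*K + 13*k (L(k, K) = K + ((k + K) + 12*k) = K + ((K + k) + 12*k) = K + (K + 13*k) = 2*K + 13*k)
6*L(X(4), -8) = 6*(2*(-8) + 13*(-3)) = 6*(-16 - 39) = 6*(-55) = -330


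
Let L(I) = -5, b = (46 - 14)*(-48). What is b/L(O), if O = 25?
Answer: 1536/5 ≈ 307.20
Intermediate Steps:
b = -1536 (b = 32*(-48) = -1536)
b/L(O) = -1536/(-5) = -1536*(-1/5) = 1536/5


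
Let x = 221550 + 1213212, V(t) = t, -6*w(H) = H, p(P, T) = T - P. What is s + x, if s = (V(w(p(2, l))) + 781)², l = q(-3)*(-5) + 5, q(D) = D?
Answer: 2040046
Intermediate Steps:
l = 20 (l = -3*(-5) + 5 = 15 + 5 = 20)
w(H) = -H/6
s = 605284 (s = (-(20 - 1*2)/6 + 781)² = (-(20 - 2)/6 + 781)² = (-⅙*18 + 781)² = (-3 + 781)² = 778² = 605284)
x = 1434762
s + x = 605284 + 1434762 = 2040046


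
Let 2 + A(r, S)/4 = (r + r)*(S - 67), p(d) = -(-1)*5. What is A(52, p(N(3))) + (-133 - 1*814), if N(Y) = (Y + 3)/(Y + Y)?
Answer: -26747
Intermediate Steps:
N(Y) = (3 + Y)/(2*Y) (N(Y) = (3 + Y)/((2*Y)) = (3 + Y)*(1/(2*Y)) = (3 + Y)/(2*Y))
p(d) = 5 (p(d) = -1*(-5) = 5)
A(r, S) = -8 + 8*r*(-67 + S) (A(r, S) = -8 + 4*((r + r)*(S - 67)) = -8 + 4*((2*r)*(-67 + S)) = -8 + 4*(2*r*(-67 + S)) = -8 + 8*r*(-67 + S))
A(52, p(N(3))) + (-133 - 1*814) = (-8 - 536*52 + 8*5*52) + (-133 - 1*814) = (-8 - 27872 + 2080) + (-133 - 814) = -25800 - 947 = -26747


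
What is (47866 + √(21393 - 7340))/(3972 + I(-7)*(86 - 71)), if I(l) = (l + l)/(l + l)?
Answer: 47866/3987 + √14053/3987 ≈ 12.035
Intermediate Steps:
I(l) = 1 (I(l) = (2*l)/((2*l)) = (2*l)*(1/(2*l)) = 1)
(47866 + √(21393 - 7340))/(3972 + I(-7)*(86 - 71)) = (47866 + √(21393 - 7340))/(3972 + 1*(86 - 71)) = (47866 + √14053)/(3972 + 1*15) = (47866 + √14053)/(3972 + 15) = (47866 + √14053)/3987 = (47866 + √14053)*(1/3987) = 47866/3987 + √14053/3987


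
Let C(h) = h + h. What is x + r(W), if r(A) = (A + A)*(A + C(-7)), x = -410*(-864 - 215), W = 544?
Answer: 1019030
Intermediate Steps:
C(h) = 2*h
x = 442390 (x = -410*(-1079) = 442390)
r(A) = 2*A*(-14 + A) (r(A) = (A + A)*(A + 2*(-7)) = (2*A)*(A - 14) = (2*A)*(-14 + A) = 2*A*(-14 + A))
x + r(W) = 442390 + 2*544*(-14 + 544) = 442390 + 2*544*530 = 442390 + 576640 = 1019030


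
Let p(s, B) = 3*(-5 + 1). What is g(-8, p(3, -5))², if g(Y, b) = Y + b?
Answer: 400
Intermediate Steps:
p(s, B) = -12 (p(s, B) = 3*(-4) = -12)
g(-8, p(3, -5))² = (-8 - 12)² = (-20)² = 400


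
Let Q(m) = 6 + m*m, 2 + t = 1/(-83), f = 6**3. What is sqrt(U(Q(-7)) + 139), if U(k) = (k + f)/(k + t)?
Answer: 7*sqrt(56888130)/4398 ≈ 12.005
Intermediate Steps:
f = 216
t = -167/83 (t = -2 + 1/(-83) = -2 - 1/83 = -167/83 ≈ -2.0120)
Q(m) = 6 + m**2
U(k) = (216 + k)/(-167/83 + k) (U(k) = (k + 216)/(k - 167/83) = (216 + k)/(-167/83 + k))
sqrt(U(Q(-7)) + 139) = sqrt(83*(216 + (6 + (-7)**2))/(-167 + 83*(6 + (-7)**2)) + 139) = sqrt(83*(216 + (6 + 49))/(-167 + 83*(6 + 49)) + 139) = sqrt(83*(216 + 55)/(-167 + 83*55) + 139) = sqrt(83*271/(-167 + 4565) + 139) = sqrt(83*271/4398 + 139) = sqrt(83*(1/4398)*271 + 139) = sqrt(22493/4398 + 139) = sqrt(633815/4398) = 7*sqrt(56888130)/4398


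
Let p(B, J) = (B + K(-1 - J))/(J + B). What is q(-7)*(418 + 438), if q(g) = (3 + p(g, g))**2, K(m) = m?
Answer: 395686/49 ≈ 8075.2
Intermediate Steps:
p(B, J) = (-1 + B - J)/(B + J) (p(B, J) = (B + (-1 - J))/(J + B) = (-1 + B - J)/(B + J))
q(g) = (3 - 1/(2*g))**2 (q(g) = (3 + (-1 + g - g)/(g + g))**2 = (3 - 1/(2*g))**2)
q(-7)*(418 + 438) = ((1/4)*(-1 + 6*(-7))**2/(-7)**2)*(418 + 438) = ((1/4)*(1/49)*(-1 - 42)**2)*856 = ((1/4)*(1/49)*(-43)**2)*856 = ((1/4)*(1/49)*1849)*856 = (1849/196)*856 = 395686/49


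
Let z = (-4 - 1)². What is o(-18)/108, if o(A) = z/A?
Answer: -25/1944 ≈ -0.012860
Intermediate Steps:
z = 25 (z = (-5)² = 25)
o(A) = 25/A
o(-18)/108 = (25/(-18))/108 = (25*(-1/18))*(1/108) = -25/18*1/108 = -25/1944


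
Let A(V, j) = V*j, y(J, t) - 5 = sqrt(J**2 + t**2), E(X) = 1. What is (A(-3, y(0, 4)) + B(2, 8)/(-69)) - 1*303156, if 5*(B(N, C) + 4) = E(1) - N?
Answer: -34866038/115 ≈ -3.0318e+5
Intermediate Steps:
y(J, t) = 5 + sqrt(J**2 + t**2)
B(N, C) = -19/5 - N/5 (B(N, C) = -4 + (1 - N)/5 = -4 + (1/5 - N/5) = -19/5 - N/5)
(A(-3, y(0, 4)) + B(2, 8)/(-69)) - 1*303156 = (-3*(5 + sqrt(0**2 + 4**2)) + (-19/5 - 1/5*2)/(-69)) - 1*303156 = (-3*(5 + sqrt(0 + 16)) - (-19/5 - 2/5)/69) - 303156 = (-3*(5 + sqrt(16)) - 1/69*(-21/5)) - 303156 = (-3*(5 + 4) + 7/115) - 303156 = (-3*9 + 7/115) - 303156 = (-27 + 7/115) - 303156 = -3098/115 - 303156 = -34866038/115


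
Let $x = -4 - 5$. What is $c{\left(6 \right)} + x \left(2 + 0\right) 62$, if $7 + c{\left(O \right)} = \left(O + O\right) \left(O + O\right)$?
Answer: $-979$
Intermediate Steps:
$c{\left(O \right)} = -7 + 4 O^{2}$ ($c{\left(O \right)} = -7 + \left(O + O\right) \left(O + O\right) = -7 + 2 O 2 O = -7 + 4 O^{2}$)
$x = -9$ ($x = -4 - 5 = -9$)
$c{\left(6 \right)} + x \left(2 + 0\right) 62 = \left(-7 + 4 \cdot 6^{2}\right) + - 9 \left(2 + 0\right) 62 = \left(-7 + 4 \cdot 36\right) + \left(-9\right) 2 \cdot 62 = \left(-7 + 144\right) - 1116 = 137 - 1116 = -979$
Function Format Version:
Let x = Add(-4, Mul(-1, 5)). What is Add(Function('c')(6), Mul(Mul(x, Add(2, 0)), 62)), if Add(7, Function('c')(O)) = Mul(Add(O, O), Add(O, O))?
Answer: -979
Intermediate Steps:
Function('c')(O) = Add(-7, Mul(4, Pow(O, 2))) (Function('c')(O) = Add(-7, Mul(Add(O, O), Add(O, O))) = Add(-7, Mul(Mul(2, O), Mul(2, O))) = Add(-7, Mul(4, Pow(O, 2))))
x = -9 (x = Add(-4, -5) = -9)
Add(Function('c')(6), Mul(Mul(x, Add(2, 0)), 62)) = Add(Add(-7, Mul(4, Pow(6, 2))), Mul(Mul(-9, Add(2, 0)), 62)) = Add(Add(-7, Mul(4, 36)), Mul(Mul(-9, 2), 62)) = Add(Add(-7, 144), Mul(-18, 62)) = Add(137, -1116) = -979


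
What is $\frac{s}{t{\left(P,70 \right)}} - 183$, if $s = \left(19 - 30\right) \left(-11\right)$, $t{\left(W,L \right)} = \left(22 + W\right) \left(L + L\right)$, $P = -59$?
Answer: $- \frac{948061}{5180} \approx -183.02$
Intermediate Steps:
$t{\left(W,L \right)} = 2 L \left(22 + W\right)$ ($t{\left(W,L \right)} = \left(22 + W\right) 2 L = 2 L \left(22 + W\right)$)
$s = 121$ ($s = \left(-11\right) \left(-11\right) = 121$)
$\frac{s}{t{\left(P,70 \right)}} - 183 = \frac{121}{2 \cdot 70 \left(22 - 59\right)} - 183 = \frac{121}{2 \cdot 70 \left(-37\right)} - 183 = \frac{121}{-5180} - 183 = 121 \left(- \frac{1}{5180}\right) - 183 = - \frac{121}{5180} - 183 = - \frac{948061}{5180}$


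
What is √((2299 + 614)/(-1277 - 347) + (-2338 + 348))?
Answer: I*√1313277238/812 ≈ 44.63*I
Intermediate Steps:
√((2299 + 614)/(-1277 - 347) + (-2338 + 348)) = √(2913/(-1624) - 1990) = √(2913*(-1/1624) - 1990) = √(-2913/1624 - 1990) = √(-3234673/1624) = I*√1313277238/812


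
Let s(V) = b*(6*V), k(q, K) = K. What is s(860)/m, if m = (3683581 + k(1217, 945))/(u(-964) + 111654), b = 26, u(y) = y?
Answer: 7425085200/1842263 ≈ 4030.4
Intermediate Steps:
s(V) = 156*V (s(V) = 26*(6*V) = 156*V)
m = 1842263/55345 (m = (3683581 + 945)/(-964 + 111654) = 3684526/110690 = 3684526*(1/110690) = 1842263/55345 ≈ 33.287)
s(860)/m = (156*860)/(1842263/55345) = 134160*(55345/1842263) = 7425085200/1842263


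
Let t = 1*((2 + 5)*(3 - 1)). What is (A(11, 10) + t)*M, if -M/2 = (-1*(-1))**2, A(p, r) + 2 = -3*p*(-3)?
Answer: -222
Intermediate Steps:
A(p, r) = -2 + 9*p (A(p, r) = -2 - 3*p*(-3) = -2 + 9*p)
M = -2 (M = -2*(-1*(-1))**2 = -2*1**2 = -2*1 = -2)
t = 14 (t = 1*(7*2) = 1*14 = 14)
(A(11, 10) + t)*M = ((-2 + 9*11) + 14)*(-2) = ((-2 + 99) + 14)*(-2) = (97 + 14)*(-2) = 111*(-2) = -222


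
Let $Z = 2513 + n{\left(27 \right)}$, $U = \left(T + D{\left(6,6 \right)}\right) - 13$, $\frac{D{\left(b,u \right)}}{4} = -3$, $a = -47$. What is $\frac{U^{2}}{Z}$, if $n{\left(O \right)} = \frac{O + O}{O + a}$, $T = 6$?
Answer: $\frac{3610}{25103} \approx 0.14381$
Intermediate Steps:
$D{\left(b,u \right)} = -12$ ($D{\left(b,u \right)} = 4 \left(-3\right) = -12$)
$n{\left(O \right)} = \frac{2 O}{-47 + O}$ ($n{\left(O \right)} = \frac{O + O}{O - 47} = \frac{2 O}{-47 + O}$)
$U = -19$ ($U = \left(6 - 12\right) - 13 = -6 - 13 = -19$)
$Z = \frac{25103}{10}$ ($Z = 2513 + 2 \cdot 27 \frac{1}{-47 + 27} = 2513 + 2 \cdot 27 \frac{1}{-20} = 2513 + 2 \cdot 27 \left(- \frac{1}{20}\right) = 2513 - \frac{27}{10} = \frac{25103}{10} \approx 2510.3$)
$\frac{U^{2}}{Z} = \frac{\left(-19\right)^{2}}{\frac{25103}{10}} = 361 \cdot \frac{10}{25103} = \frac{3610}{25103}$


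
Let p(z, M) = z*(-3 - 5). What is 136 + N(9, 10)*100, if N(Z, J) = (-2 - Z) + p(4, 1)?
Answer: -4164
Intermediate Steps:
p(z, M) = -8*z (p(z, M) = z*(-8) = -8*z)
N(Z, J) = -34 - Z (N(Z, J) = (-2 - Z) - 8*4 = (-2 - Z) - 32 = -34 - Z)
136 + N(9, 10)*100 = 136 + (-34 - 1*9)*100 = 136 + (-34 - 9)*100 = 136 - 43*100 = 136 - 4300 = -4164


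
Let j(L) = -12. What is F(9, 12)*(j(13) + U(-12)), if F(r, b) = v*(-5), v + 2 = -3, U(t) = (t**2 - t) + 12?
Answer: 3900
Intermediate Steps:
U(t) = 12 + t**2 - t
v = -5 (v = -2 - 3 = -5)
F(r, b) = 25 (F(r, b) = -5*(-5) = 25)
F(9, 12)*(j(13) + U(-12)) = 25*(-12 + (12 + (-12)**2 - 1*(-12))) = 25*(-12 + (12 + 144 + 12)) = 25*(-12 + 168) = 25*156 = 3900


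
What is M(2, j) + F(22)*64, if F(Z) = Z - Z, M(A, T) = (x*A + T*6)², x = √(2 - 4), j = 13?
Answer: 6076 + 312*I*√2 ≈ 6076.0 + 441.23*I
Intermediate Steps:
x = I*√2 (x = √(-2) = I*√2 ≈ 1.4142*I)
M(A, T) = (6*T + I*A*√2)² (M(A, T) = ((I*√2)*A + T*6)² = (I*A*√2 + 6*T)² = (6*T + I*A*√2)²)
F(Z) = 0
M(2, j) + F(22)*64 = (6*13 + I*2*√2)² + 0*64 = (78 + 2*I*√2)² + 0 = (78 + 2*I*√2)²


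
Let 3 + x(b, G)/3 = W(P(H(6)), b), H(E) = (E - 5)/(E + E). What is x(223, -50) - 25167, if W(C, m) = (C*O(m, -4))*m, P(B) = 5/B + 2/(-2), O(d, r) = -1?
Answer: -64647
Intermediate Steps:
H(E) = (-5 + E)/(2*E) (H(E) = (-5 + E)/((2*E)) = (-5 + E)*(1/(2*E)) = (-5 + E)/(2*E))
P(B) = -1 + 5/B (P(B) = 5/B + 2*(-½) = 5/B - 1 = -1 + 5/B)
W(C, m) = -C*m (W(C, m) = (C*(-1))*m = (-C)*m = -C*m)
x(b, G) = -9 - 177*b (x(b, G) = -9 + 3*(-(5 - (-5 + 6)/(2*6))/(((½)*(-5 + 6)/6))*b) = -9 + 3*(-(5 - 1/(2*6))/(((½)*(⅙)*1))*b) = -9 + 3*(-(5 - 1*1/12)/(1/12)*b) = -9 + 3*(-12*(5 - 1/12)*b) = -9 + 3*(-12*(59/12)*b) = -9 + 3*(-1*59*b) = -9 + 3*(-59*b) = -9 - 177*b)
x(223, -50) - 25167 = (-9 - 177*223) - 25167 = (-9 - 39471) - 25167 = -39480 - 25167 = -64647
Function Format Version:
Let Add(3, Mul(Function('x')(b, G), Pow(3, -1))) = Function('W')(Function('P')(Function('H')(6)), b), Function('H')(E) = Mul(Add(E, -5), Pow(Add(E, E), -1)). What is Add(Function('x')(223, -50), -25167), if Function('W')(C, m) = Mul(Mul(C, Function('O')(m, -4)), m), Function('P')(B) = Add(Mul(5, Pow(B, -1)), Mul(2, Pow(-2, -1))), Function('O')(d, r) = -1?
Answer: -64647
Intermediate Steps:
Function('H')(E) = Mul(Rational(1, 2), Pow(E, -1), Add(-5, E)) (Function('H')(E) = Mul(Add(-5, E), Pow(Mul(2, E), -1)) = Mul(Add(-5, E), Mul(Rational(1, 2), Pow(E, -1))) = Mul(Rational(1, 2), Pow(E, -1), Add(-5, E)))
Function('P')(B) = Add(-1, Mul(5, Pow(B, -1))) (Function('P')(B) = Add(Mul(5, Pow(B, -1)), Mul(2, Rational(-1, 2))) = Add(Mul(5, Pow(B, -1)), -1) = Add(-1, Mul(5, Pow(B, -1))))
Function('W')(C, m) = Mul(-1, C, m) (Function('W')(C, m) = Mul(Mul(C, -1), m) = Mul(Mul(-1, C), m) = Mul(-1, C, m))
Function('x')(b, G) = Add(-9, Mul(-177, b)) (Function('x')(b, G) = Add(-9, Mul(3, Mul(-1, Mul(Pow(Mul(Rational(1, 2), Pow(6, -1), Add(-5, 6)), -1), Add(5, Mul(-1, Mul(Rational(1, 2), Pow(6, -1), Add(-5, 6))))), b))) = Add(-9, Mul(3, Mul(-1, Mul(Pow(Mul(Rational(1, 2), Rational(1, 6), 1), -1), Add(5, Mul(-1, Mul(Rational(1, 2), Rational(1, 6), 1)))), b))) = Add(-9, Mul(3, Mul(-1, Mul(Pow(Rational(1, 12), -1), Add(5, Mul(-1, Rational(1, 12)))), b))) = Add(-9, Mul(3, Mul(-1, Mul(12, Add(5, Rational(-1, 12))), b))) = Add(-9, Mul(3, Mul(-1, Mul(12, Rational(59, 12)), b))) = Add(-9, Mul(3, Mul(-1, 59, b))) = Add(-9, Mul(3, Mul(-59, b))) = Add(-9, Mul(-177, b)))
Add(Function('x')(223, -50), -25167) = Add(Add(-9, Mul(-177, 223)), -25167) = Add(Add(-9, -39471), -25167) = Add(-39480, -25167) = -64647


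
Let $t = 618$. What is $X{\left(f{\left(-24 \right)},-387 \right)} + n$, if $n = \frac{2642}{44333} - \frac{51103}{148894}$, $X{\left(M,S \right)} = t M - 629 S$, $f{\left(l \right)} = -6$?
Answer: $\frac{1582337114763579}{6600917702} \approx 2.3971 \cdot 10^{5}$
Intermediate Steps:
$X{\left(M,S \right)} = - 629 S + 618 M$ ($X{\left(M,S \right)} = 618 M - 629 S = - 629 S + 618 M$)
$n = - \frac{1872171351}{6600917702}$ ($n = 2642 \cdot \frac{1}{44333} - \frac{51103}{148894} = \frac{2642}{44333} - \frac{51103}{148894} = - \frac{1872171351}{6600917702} \approx -0.28362$)
$X{\left(f{\left(-24 \right)},-387 \right)} + n = \left(\left(-629\right) \left(-387\right) + 618 \left(-6\right)\right) - \frac{1872171351}{6600917702} = \left(243423 - 3708\right) - \frac{1872171351}{6600917702} = 239715 - \frac{1872171351}{6600917702} = \frac{1582337114763579}{6600917702}$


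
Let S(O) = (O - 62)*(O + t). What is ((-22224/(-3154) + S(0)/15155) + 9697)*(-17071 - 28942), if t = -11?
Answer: -10671440747061897/23899435 ≈ -4.4651e+8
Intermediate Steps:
S(O) = (-62 + O)*(-11 + O) (S(O) = (O - 62)*(O - 11) = (-62 + O)*(-11 + O))
((-22224/(-3154) + S(0)/15155) + 9697)*(-17071 - 28942) = ((-22224/(-3154) + (682 + 0² - 73*0)/15155) + 9697)*(-17071 - 28942) = ((-22224*(-1/3154) + (682 + 0 + 0)*(1/15155)) + 9697)*(-46013) = ((11112/1577 + 682*(1/15155)) + 9697)*(-46013) = ((11112/1577 + 682/15155) + 9697)*(-46013) = (169477874/23899435 + 9697)*(-46013) = (231922299069/23899435)*(-46013) = -10671440747061897/23899435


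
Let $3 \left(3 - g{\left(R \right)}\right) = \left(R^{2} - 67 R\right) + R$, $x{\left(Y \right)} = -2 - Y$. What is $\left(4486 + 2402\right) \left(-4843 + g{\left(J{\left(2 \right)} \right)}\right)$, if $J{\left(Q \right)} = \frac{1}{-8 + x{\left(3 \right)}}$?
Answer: $- \frac{5636080744}{169} \approx -3.335 \cdot 10^{7}$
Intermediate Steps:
$J{\left(Q \right)} = - \frac{1}{13}$ ($J{\left(Q \right)} = \frac{1}{-8 - 5} = \frac{1}{-13} = - \frac{1}{13}$)
$g{\left(R \right)} = 3 + 22 R - \frac{R^{2}}{3}$ ($g{\left(R \right)} = 3 - \frac{\left(R^{2} - 67 R\right) + R}{3} = 3 - \frac{R^{2} - 66 R}{3} = 3 - \left(- 22 R + \frac{R^{2}}{3}\right) = 3 + 22 R - \frac{R^{2}}{3}$)
$\left(4486 + 2402\right) \left(-4843 + g{\left(J{\left(2 \right)} \right)}\right) = \left(4486 + 2402\right) \left(-4843 + \left(3 + 22 \left(- \frac{1}{13}\right) - \frac{\left(- \frac{1}{13}\right)^{2}}{3}\right)\right) = 6888 \left(-4843 - - \frac{662}{507}\right) = 6888 \left(-4843 + \frac{662}{507}\right) = 6888 \left(- \frac{2454739}{507}\right) = - \frac{5636080744}{169}$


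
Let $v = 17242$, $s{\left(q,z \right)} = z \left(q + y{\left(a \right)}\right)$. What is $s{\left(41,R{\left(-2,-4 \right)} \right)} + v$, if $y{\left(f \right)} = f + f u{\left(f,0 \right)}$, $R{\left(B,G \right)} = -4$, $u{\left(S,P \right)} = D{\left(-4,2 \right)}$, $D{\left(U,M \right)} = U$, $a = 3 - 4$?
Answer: $17066$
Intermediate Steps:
$a = -1$ ($a = 3 - 4 = -1$)
$u{\left(S,P \right)} = -4$
$y{\left(f \right)} = - 3 f$ ($y{\left(f \right)} = f + f \left(-4\right) = f - 4 f = - 3 f$)
$s{\left(q,z \right)} = z \left(3 + q\right)$ ($s{\left(q,z \right)} = z \left(q - -3\right) = z \left(q + 3\right) = z \left(3 + q\right)$)
$s{\left(41,R{\left(-2,-4 \right)} \right)} + v = - 4 \left(3 + 41\right) + 17242 = \left(-4\right) 44 + 17242 = -176 + 17242 = 17066$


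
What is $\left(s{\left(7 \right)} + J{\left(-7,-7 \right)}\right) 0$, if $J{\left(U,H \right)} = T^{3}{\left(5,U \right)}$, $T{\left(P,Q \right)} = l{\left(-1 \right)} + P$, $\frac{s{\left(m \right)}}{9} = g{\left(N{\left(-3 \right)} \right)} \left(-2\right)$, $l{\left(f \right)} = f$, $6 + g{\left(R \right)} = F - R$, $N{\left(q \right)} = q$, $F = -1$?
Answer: $0$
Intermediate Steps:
$g{\left(R \right)} = -7 - R$ ($g{\left(R \right)} = -6 - \left(1 + R\right) = -7 - R$)
$s{\left(m \right)} = 72$ ($s{\left(m \right)} = 9 \left(-7 - -3\right) \left(-2\right) = 9 \left(-7 + 3\right) \left(-2\right) = 9 \left(\left(-4\right) \left(-2\right)\right) = 9 \cdot 8 = 72$)
$T{\left(P,Q \right)} = -1 + P$
$J{\left(U,H \right)} = 64$ ($J{\left(U,H \right)} = \left(-1 + 5\right)^{3} = 4^{3} = 64$)
$\left(s{\left(7 \right)} + J{\left(-7,-7 \right)}\right) 0 = \left(72 + 64\right) 0 = 136 \cdot 0 = 0$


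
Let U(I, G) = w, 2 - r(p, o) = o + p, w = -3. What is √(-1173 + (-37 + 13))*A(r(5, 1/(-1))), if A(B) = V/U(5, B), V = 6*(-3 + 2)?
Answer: 6*I*√133 ≈ 69.195*I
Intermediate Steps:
r(p, o) = 2 - o - p (r(p, o) = 2 - (o + p) = 2 + (-o - p) = 2 - o - p)
U(I, G) = -3
V = -6 (V = 6*(-1) = -6)
A(B) = 2 (A(B) = -6/(-3) = -6*(-⅓) = 2)
√(-1173 + (-37 + 13))*A(r(5, 1/(-1))) = √(-1173 + (-37 + 13))*2 = √(-1173 - 24)*2 = √(-1197)*2 = (3*I*√133)*2 = 6*I*√133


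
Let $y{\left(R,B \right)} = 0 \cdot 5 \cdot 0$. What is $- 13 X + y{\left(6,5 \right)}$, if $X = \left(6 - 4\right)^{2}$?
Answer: $-52$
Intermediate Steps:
$y{\left(R,B \right)} = 0$ ($y{\left(R,B \right)} = 0 \cdot 0 = 0$)
$X = 4$ ($X = 2^{2} = 4$)
$- 13 X + y{\left(6,5 \right)} = \left(-13\right) 4 + 0 = -52 + 0 = -52$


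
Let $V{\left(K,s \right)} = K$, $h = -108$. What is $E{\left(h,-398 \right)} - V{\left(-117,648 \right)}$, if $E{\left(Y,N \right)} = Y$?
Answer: $9$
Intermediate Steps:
$E{\left(h,-398 \right)} - V{\left(-117,648 \right)} = -108 - -117 = -108 + 117 = 9$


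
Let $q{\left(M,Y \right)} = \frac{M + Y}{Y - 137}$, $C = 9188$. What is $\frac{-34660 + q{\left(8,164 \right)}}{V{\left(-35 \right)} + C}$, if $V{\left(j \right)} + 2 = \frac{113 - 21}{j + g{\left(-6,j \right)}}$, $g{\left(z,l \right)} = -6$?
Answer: $- \frac{19180784}{5083209} \approx -3.7734$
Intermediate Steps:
$q{\left(M,Y \right)} = \frac{M + Y}{-137 + Y}$
$V{\left(j \right)} = -2 + \frac{92}{-6 + j}$ ($V{\left(j \right)} = -2 + \frac{113 - 21}{j - 6} = -2 + \frac{92}{-6 + j}$)
$\frac{-34660 + q{\left(8,164 \right)}}{V{\left(-35 \right)} + C} = \frac{-34660 + \frac{8 + 164}{-137 + 164}}{\frac{2 \left(52 - -35\right)}{-6 - 35} + 9188} = \frac{-34660 + \frac{1}{27} \cdot 172}{\frac{2 \left(52 + 35\right)}{-41} + 9188} = \frac{-34660 + \frac{1}{27} \cdot 172}{2 \left(- \frac{1}{41}\right) 87 + 9188} = \frac{-34660 + \frac{172}{27}}{- \frac{174}{41} + 9188} = - \frac{935648}{27 \cdot \frac{376534}{41}} = \left(- \frac{935648}{27}\right) \frac{41}{376534} = - \frac{19180784}{5083209}$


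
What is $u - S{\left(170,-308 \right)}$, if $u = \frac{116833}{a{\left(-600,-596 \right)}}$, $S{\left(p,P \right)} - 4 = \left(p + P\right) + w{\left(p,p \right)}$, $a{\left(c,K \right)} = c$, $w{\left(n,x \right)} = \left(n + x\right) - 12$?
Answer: $- \frac{233233}{600} \approx -388.72$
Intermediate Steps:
$w{\left(n,x \right)} = -12 + n + x$
$S{\left(p,P \right)} = -8 + P + 3 p$ ($S{\left(p,P \right)} = 4 + \left(\left(p + P\right) + \left(-12 + p + p\right)\right) = 4 + \left(\left(P + p\right) + \left(-12 + 2 p\right)\right) = 4 + \left(-12 + P + 3 p\right) = -8 + P + 3 p$)
$u = - \frac{116833}{600}$ ($u = \frac{116833}{-600} = 116833 \left(- \frac{1}{600}\right) = - \frac{116833}{600} \approx -194.72$)
$u - S{\left(170,-308 \right)} = - \frac{116833}{600} - \left(-8 - 308 + 3 \cdot 170\right) = - \frac{116833}{600} - \left(-8 - 308 + 510\right) = - \frac{116833}{600} - 194 = - \frac{233233}{600}$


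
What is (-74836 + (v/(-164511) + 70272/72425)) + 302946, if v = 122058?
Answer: 301985225597288/1323856575 ≈ 2.2811e+5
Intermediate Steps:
(-74836 + (v/(-164511) + 70272/72425)) + 302946 = (-74836 + (122058/(-164511) + 70272/72425)) + 302946 = (-74836 + (122058*(-1/164511) + 70272*(1/72425))) + 302946 = (-74836 + (-13562/18279 + 70272/72425)) + 302946 = (-74836 + 302274038/1323856575) + 302946 = -99071828372662/1323856575 + 302946 = 301985225597288/1323856575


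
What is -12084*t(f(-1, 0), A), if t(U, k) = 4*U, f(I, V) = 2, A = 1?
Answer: -96672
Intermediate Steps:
-12084*t(f(-1, 0), A) = -48336*2 = -12084*8 = -96672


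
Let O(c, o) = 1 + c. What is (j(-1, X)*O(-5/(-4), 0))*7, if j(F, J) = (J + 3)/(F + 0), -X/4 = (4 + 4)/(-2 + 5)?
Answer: 483/4 ≈ 120.75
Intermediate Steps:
X = -32/3 (X = -4*(4 + 4)/(-2 + 5) = -32/3 ≈ -10.667)
j(F, J) = (3 + J)/F
(j(-1, X)*O(-5/(-4), 0))*7 = (((3 - 32/3)/(-1))*(1 - 5/(-4)))*7 = ((-1*(-23/3))*(1 - 5*(-¼)))*7 = (23*(1 + 5/4)/3)*7 = ((23/3)*(9/4))*7 = (69/4)*7 = 483/4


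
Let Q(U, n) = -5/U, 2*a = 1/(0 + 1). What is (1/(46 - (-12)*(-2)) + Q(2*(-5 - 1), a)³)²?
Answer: 5013121/361304064 ≈ 0.013875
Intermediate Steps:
a = ½ (a = 1/(2*(0 + 1)) = (½)/1 = (½)*1 = ½ ≈ 0.50000)
(1/(46 - (-12)*(-2)) + Q(2*(-5 - 1), a)³)² = (1/(46 - (-12)*(-2)) + (-5*1/(2*(-5 - 1)))³)² = (1/(46 - 1*24) + (-5/(2*(-6)))³)² = (1/(46 - 24) + (-5/(-12))³)² = (1/22 + (-5*(-1/12))³)² = (1/22 + (5/12)³)² = (1/22 + 125/1728)² = (2239/19008)² = 5013121/361304064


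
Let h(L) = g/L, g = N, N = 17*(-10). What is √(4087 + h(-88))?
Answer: √1979043/22 ≈ 63.945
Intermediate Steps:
N = -170
g = -170
h(L) = -170/L
√(4087 + h(-88)) = √(4087 - 170/(-88)) = √(4087 - 170*(-1/88)) = √(4087 + 85/44) = √(179913/44) = √1979043/22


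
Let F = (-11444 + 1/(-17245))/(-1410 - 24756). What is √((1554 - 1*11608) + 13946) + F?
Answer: 65783927/150410890 + 2*√973 ≈ 62.823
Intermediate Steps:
F = 65783927/150410890 (F = (-11444 - 1/17245)/(-26166) = -197351781/17245*(-1/26166) = 65783927/150410890 ≈ 0.43736)
√((1554 - 1*11608) + 13946) + F = √((1554 - 1*11608) + 13946) + 65783927/150410890 = √((1554 - 11608) + 13946) + 65783927/150410890 = √(-10054 + 13946) + 65783927/150410890 = √3892 + 65783927/150410890 = 2*√973 + 65783927/150410890 = 65783927/150410890 + 2*√973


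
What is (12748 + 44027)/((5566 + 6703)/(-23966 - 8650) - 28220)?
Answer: -1851773400/920435789 ≈ -2.0118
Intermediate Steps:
(12748 + 44027)/((5566 + 6703)/(-23966 - 8650) - 28220) = 56775/(12269/(-32616) - 28220) = 56775/(12269*(-1/32616) - 28220) = 56775/(-12269/32616 - 28220) = 56775/(-920435789/32616) = 56775*(-32616/920435789) = -1851773400/920435789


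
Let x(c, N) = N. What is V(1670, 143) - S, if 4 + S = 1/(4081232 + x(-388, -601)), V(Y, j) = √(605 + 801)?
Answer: 16322523/4080631 + √1406 ≈ 41.497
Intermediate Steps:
V(Y, j) = √1406
S = -16322523/4080631 (S = -4 + 1/(4081232 - 601) = -4 + 1/4080631 = -16322523/4080631 ≈ -4.0000)
V(1670, 143) - S = √1406 - 1*(-16322523/4080631) = √1406 + 16322523/4080631 = 16322523/4080631 + √1406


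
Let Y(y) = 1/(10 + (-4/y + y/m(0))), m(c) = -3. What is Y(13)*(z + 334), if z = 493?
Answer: 32253/209 ≈ 154.32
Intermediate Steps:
Y(y) = 1/(10 - 4/y - y/3) (Y(y) = 1/(10 + (-4/y + y/(-3))) = 1/(10 + (-4/y + y*(-1/3))) = 1/(10 + (-4/y - y/3)) = 1/(10 - 4/y - y/3))
Y(13)*(z + 334) = (-3*13/(12 + 13**2 - 30*13))*(493 + 334) = -3*13/(12 + 169 - 390)*827 = -3*13/(-209)*827 = -3*13*(-1/209)*827 = (39/209)*827 = 32253/209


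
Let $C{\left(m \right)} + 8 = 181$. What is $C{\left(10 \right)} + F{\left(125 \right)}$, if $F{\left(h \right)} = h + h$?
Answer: $423$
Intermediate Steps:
$C{\left(m \right)} = 173$ ($C{\left(m \right)} = -8 + 181 = 173$)
$F{\left(h \right)} = 2 h$
$C{\left(10 \right)} + F{\left(125 \right)} = 173 + 2 \cdot 125 = 173 + 250 = 423$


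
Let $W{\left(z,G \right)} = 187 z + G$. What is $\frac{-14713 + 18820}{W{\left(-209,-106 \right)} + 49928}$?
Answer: $\frac{4107}{10739} \approx 0.38244$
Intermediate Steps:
$W{\left(z,G \right)} = G + 187 z$
$\frac{-14713 + 18820}{W{\left(-209,-106 \right)} + 49928} = \frac{-14713 + 18820}{\left(-106 + 187 \left(-209\right)\right) + 49928} = \frac{4107}{\left(-106 - 39083\right) + 49928} = \frac{4107}{-39189 + 49928} = \frac{4107}{10739}$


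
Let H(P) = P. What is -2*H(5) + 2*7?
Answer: 4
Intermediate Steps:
-2*H(5) + 2*7 = -2*5 + 2*7 = -10 + 14 = 4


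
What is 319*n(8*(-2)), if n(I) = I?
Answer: -5104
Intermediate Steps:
319*n(8*(-2)) = 319*(8*(-2)) = 319*(-16) = -5104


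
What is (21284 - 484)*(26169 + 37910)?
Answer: 1332843200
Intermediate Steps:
(21284 - 484)*(26169 + 37910) = 20800*64079 = 1332843200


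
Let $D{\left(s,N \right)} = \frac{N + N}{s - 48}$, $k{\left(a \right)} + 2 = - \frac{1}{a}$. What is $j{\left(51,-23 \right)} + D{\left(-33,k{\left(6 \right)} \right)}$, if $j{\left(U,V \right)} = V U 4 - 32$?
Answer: $- \frac{1147919}{243} \approx -4723.9$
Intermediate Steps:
$j{\left(U,V \right)} = -32 + 4 U V$ ($j{\left(U,V \right)} = U V 4 - 32 = 4 U V - 32 = -32 + 4 U V$)
$k{\left(a \right)} = -2 - \frac{1}{a}$
$D{\left(s,N \right)} = \frac{2 N}{-48 + s}$
$j{\left(51,-23 \right)} + D{\left(-33,k{\left(6 \right)} \right)} = \left(-32 + 4 \cdot 51 \left(-23\right)\right) + \frac{2 \left(-2 - \frac{1}{6}\right)}{-48 - 33} = \left(-32 - 4692\right) + \frac{2 \left(-2 - \frac{1}{6}\right)}{-81} = -4724 + 2 \left(-2 - \frac{1}{6}\right) \left(- \frac{1}{81}\right) = -4724 + 2 \left(- \frac{13}{6}\right) \left(- \frac{1}{81}\right) = -4724 + \frac{13}{243} = - \frac{1147919}{243}$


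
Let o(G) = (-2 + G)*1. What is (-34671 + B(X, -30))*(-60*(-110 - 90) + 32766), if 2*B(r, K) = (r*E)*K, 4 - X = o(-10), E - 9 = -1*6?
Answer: -1584313506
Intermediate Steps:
o(G) = -2 + G
E = 3 (E = 9 - 1*6 = 9 - 6 = 3)
X = 16 (X = 4 - (-2 - 10) = 4 - 1*(-12) = 4 + 12 = 16)
B(r, K) = 3*K*r/2 (B(r, K) = ((r*3)*K)/2 = ((3*r)*K)/2 = (3*K*r)/2 = 3*K*r/2)
(-34671 + B(X, -30))*(-60*(-110 - 90) + 32766) = (-34671 + (3/2)*(-30)*16)*(-60*(-110 - 90) + 32766) = (-34671 - 720)*(-60*(-200) + 32766) = -35391*(12000 + 32766) = -35391*44766 = -1584313506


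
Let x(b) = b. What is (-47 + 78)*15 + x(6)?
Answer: 471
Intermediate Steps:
(-47 + 78)*15 + x(6) = (-47 + 78)*15 + 6 = 31*15 + 6 = 465 + 6 = 471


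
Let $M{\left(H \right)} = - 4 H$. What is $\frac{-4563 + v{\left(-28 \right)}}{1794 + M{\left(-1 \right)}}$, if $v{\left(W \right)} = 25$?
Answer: $- \frac{2269}{899} \approx -2.5239$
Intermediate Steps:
$\frac{-4563 + v{\left(-28 \right)}}{1794 + M{\left(-1 \right)}} = \frac{-4563 + 25}{1794 - -4} = - \frac{4538}{1794 + 4} = - \frac{4538}{1798} = \left(-4538\right) \frac{1}{1798} = - \frac{2269}{899}$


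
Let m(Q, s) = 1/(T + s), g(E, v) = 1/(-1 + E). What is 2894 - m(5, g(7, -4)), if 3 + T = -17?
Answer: 344392/119 ≈ 2894.1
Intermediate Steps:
T = -20 (T = -3 - 17 = -20)
m(Q, s) = 1/(-20 + s)
2894 - m(5, g(7, -4)) = 2894 - 1/(-20 + 1/(-1 + 7)) = 2894 - 1/(-20 + 1/6) = 2894 - 1/(-20 + ⅙) = 2894 - 1/(-119/6) = 2894 - 1*(-6/119) = 2894 + 6/119 = 344392/119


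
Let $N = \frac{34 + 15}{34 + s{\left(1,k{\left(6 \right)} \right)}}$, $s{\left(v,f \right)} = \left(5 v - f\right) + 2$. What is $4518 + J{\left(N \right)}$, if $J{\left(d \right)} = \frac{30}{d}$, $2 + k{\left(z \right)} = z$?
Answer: $\frac{222492}{49} \approx 4540.7$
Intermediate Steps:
$k{\left(z \right)} = -2 + z$
$s{\left(v,f \right)} = 2 - f + 5 v$ ($s{\left(v,f \right)} = \left(- f + 5 v\right) + 2 = 2 - f + 5 v$)
$N = \frac{49}{37}$ ($N = \frac{34 + 15}{34 + \left(2 - \left(-2 + 6\right) + 5 \cdot 1\right)} = \frac{49}{34 + \left(2 - 4 + 5\right)} = \frac{49}{34 + 3} = \frac{49}{37} \approx 1.3243$)
$4518 + J{\left(N \right)} = 4518 + \frac{30}{\frac{49}{37}} = 4518 + 30 \cdot \frac{37}{49} = 4518 + \frac{1110}{49} = \frac{222492}{49}$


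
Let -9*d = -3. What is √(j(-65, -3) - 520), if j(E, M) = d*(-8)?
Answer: 28*I*√6/3 ≈ 22.862*I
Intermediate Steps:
d = ⅓ (d = -⅑*(-3) = ⅓ ≈ 0.33333)
j(E, M) = -8/3 (j(E, M) = (⅓)*(-8) = -8/3)
√(j(-65, -3) - 520) = √(-8/3 - 520) = √(-1568/3) = 28*I*√6/3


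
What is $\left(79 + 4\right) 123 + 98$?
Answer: $10307$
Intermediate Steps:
$\left(79 + 4\right) 123 + 98 = 83 \cdot 123 + 98 = 10209 + 98 = 10307$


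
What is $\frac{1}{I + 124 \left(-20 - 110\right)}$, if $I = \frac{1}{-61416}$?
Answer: $- \frac{61416}{990025921} \approx -6.2035 \cdot 10^{-5}$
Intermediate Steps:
$I = - \frac{1}{61416} \approx -1.6282 \cdot 10^{-5}$
$\frac{1}{I + 124 \left(-20 - 110\right)} = \frac{1}{- \frac{1}{61416} + 124 \left(-20 - 110\right)} = \frac{1}{- \frac{1}{61416} + 124 \left(-130\right)} = \frac{1}{- \frac{1}{61416} - 16120} = \frac{1}{- \frac{990025921}{61416}} = - \frac{61416}{990025921}$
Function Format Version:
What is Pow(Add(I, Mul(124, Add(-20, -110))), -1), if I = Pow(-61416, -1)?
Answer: Rational(-61416, 990025921) ≈ -6.2035e-5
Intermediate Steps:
I = Rational(-1, 61416) ≈ -1.6282e-5
Pow(Add(I, Mul(124, Add(-20, -110))), -1) = Pow(Add(Rational(-1, 61416), Mul(124, Add(-20, -110))), -1) = Pow(Add(Rational(-1, 61416), Mul(124, -130)), -1) = Pow(Add(Rational(-1, 61416), -16120), -1) = Pow(Rational(-990025921, 61416), -1) = Rational(-61416, 990025921)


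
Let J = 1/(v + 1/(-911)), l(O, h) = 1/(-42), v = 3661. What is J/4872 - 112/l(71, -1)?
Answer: 76435052521871/16248948240 ≈ 4704.0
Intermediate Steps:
l(O, h) = -1/42
J = 911/3335170 (J = 1/(3661 + 1/(-911)) = 1/(3661 - 1/911) = 1/(3335170/911) = 911/3335170 ≈ 0.00027315)
J/4872 - 112/l(71, -1) = (911/3335170)/4872 - 112/(-1/42) = (911/3335170)*(1/4872) - 112*(-42) = 911/16248948240 + 4704 = 76435052521871/16248948240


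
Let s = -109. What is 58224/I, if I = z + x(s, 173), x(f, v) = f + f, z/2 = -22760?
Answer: -9704/7623 ≈ -1.2730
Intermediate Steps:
z = -45520 (z = 2*(-22760) = -45520)
x(f, v) = 2*f
I = -45738 (I = -45520 + 2*(-109) = -45520 - 218 = -45738)
58224/I = 58224/(-45738) = 58224*(-1/45738) = -9704/7623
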